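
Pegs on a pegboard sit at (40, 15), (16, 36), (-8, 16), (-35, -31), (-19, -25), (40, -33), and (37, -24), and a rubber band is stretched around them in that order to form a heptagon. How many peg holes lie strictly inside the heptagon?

By the shoelace formula, twice the signed area is |(40·36 − 16·15) + (16·16 − (-8)·36) + ((-8)·(-31) − (-35)·16) + ((-35)·(-25) − (-19)·(-31)) + ((-19)·(-33) − 40·(-25)) + (40·(-24) − 37·(-33)) + (37·15 − 40·(-24))| = 6241, so the area is 6241/2.
Summing gcd(|Δx|,|Δy|) over the edges gives the boundary count: gcd(24,21) + gcd(24,20) + gcd(27,47) + gcd(16,6) + gcd(59,8) + gcd(3,9) + gcd(3,39) = 3+4+1+2+1+3+3 = 17.
Pick's theorem gives I = A − B/2 + 1 = 6241/2 − 17/2 + 1 = 3113.

3113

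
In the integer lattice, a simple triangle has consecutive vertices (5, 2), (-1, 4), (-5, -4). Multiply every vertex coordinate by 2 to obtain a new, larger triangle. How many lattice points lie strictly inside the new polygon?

105

Using the shoelace formula, 2A = |(5·4 − (-1)·2) + ((-1)·(-4) − (-5)·4) + ((-5)·2 − 5·(-4))| = 56, so the area is 28.
The number of boundary lattice points is Σ gcd(|Δx|,|Δy|) = gcd(6,2) + gcd(4,8) + gcd(10,6) = 2+4+2 = 8.
Scaling by 2 multiplies the area by 2² = 4 (so the new area is 112) and multiplies the boundary lattice-point count by 2, giving 16.
By Pick's theorem, the interior count of the dilated polygon is 112 − 16/2 + 1 = 105.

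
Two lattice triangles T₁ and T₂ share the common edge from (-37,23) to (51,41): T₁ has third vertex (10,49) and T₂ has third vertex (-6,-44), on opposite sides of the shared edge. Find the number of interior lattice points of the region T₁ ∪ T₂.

3947

The union is the simple quadrilateral with vertices (-37,23), (10,49), (51,41), (-6,-44) in order.
By the shoelace formula, twice the signed area is |((-37)·49 − 10·23) + (10·41 − 51·49) + (51·(-44) − (-6)·41) + ((-6)·23 − (-37)·(-44))| = 7896, so the area is 3948.
Along each edge there are gcd(|Δx|,|Δy|)+1 lattice points, so counting each shared vertex once the boundary has gcd(47,26) + gcd(41,8) + gcd(57,85) + gcd(31,67) = 1+1+1+1 = 4.
By Pick's theorem I = A − B/2 + 1 = 3948 − 4/2 + 1 = 3947.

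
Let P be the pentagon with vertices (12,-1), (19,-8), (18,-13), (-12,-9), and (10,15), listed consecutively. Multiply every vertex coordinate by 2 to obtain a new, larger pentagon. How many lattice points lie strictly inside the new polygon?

1543

Using the shoelace formula, 2A = |[12·(-8) − 19·(-1)] + [19·(-13) − 18·(-8)] + [18·(-9) − (-12)·(-13)] + [(-12)·15 − 10·(-9)] + [10·(-1) − 12·15]| = 778, so the area is 389.
The number of boundary lattice points is Σ gcd(|Δx|,|Δy|) = gcd(7,7) + gcd(1,5) + gcd(30,4) + gcd(22,24) + gcd(2,16) = 7+1+2+2+2 = 14.
Scaling by 2 multiplies the area by 2² = 4 (so the new area is 1556) and multiplies the boundary lattice-point count by 2, giving 28.
By Pick's theorem, the interior count of the dilated polygon is 1556 − 28/2 + 1 = 1543.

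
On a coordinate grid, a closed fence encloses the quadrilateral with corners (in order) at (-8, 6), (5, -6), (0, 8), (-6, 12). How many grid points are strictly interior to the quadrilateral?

81

Using the shoelace formula, 2A = |[(-8)·(-6) − 5·6] + [5·8 − 0·(-6)] + [0·12 − (-6)·8] + [(-6)·6 − (-8)·12]| = 166, so the area is 83.
Summing gcd(|Δx|,|Δy|) over the edges gives the boundary count: gcd(13,12) + gcd(5,14) + gcd(6,4) + gcd(2,6) = 1+1+2+2 = 6.
By Pick's theorem A = I + B/2 − 1, so I = 83 − 6/2 + 1 = 81.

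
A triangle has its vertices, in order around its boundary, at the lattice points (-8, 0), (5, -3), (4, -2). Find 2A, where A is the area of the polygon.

The shoelace formula gives twice the area as |[(-8)·(-3) − 5·0] + [5·(-2) − 4·(-3)] + [4·0 − (-8)·(-2)]| = 10, so the area is 5.

10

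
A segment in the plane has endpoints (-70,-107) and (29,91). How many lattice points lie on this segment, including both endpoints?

The number of lattice points on a segment between lattice points is gcd(|Δx|,|Δy|) + 1 = gcd(99,198) + 1 = 99 + 1 = 100.

100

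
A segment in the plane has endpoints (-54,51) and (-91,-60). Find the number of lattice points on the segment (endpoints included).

38

The number of lattice points on a segment between lattice points is gcd(|Δx|,|Δy|) + 1 = gcd(37,111) + 1 = 37 + 1 = 38.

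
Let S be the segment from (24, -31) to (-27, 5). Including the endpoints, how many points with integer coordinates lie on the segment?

4

The number of lattice points on a segment between lattice points is gcd(|Δx|,|Δy|) + 1 = gcd(51,36) + 1 = 3 + 1 = 4.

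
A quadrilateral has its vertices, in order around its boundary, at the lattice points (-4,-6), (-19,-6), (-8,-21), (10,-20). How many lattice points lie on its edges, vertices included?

31

Summing gcd(|Δx|,|Δy|) over the edges gives the boundary count: gcd(15,0) + gcd(11,15) + gcd(18,1) + gcd(14,14) = 15+1+1+14 = 31.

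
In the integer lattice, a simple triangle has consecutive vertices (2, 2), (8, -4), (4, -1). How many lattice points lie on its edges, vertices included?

The number of boundary lattice points is Σ gcd(|Δx|,|Δy|) = gcd(6,6) + gcd(4,3) + gcd(2,3) = 6+1+1 = 8.

8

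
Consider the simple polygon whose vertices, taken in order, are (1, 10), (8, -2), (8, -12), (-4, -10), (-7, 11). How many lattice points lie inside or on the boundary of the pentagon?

By the shoelace formula, twice the signed area is |[1·(-2) − 8·10] + [8·(-12) − 8·(-2)] + [8·(-10) − (-4)·(-12)] + [(-4)·11 − (-7)·(-10)] + [(-7)·10 − 1·11]| = 485, so the area is 242.5.
Along each edge there are gcd(|Δx|,|Δy|)+1 lattice points, so counting each shared vertex once the boundary has gcd(7,12) + gcd(0,10) + gcd(12,2) + gcd(3,21) + gcd(8,1) = 1+10+2+3+1 = 17.
Pick's theorem gives I = A − B/2 + 1 = 242.5 − 17/2 + 1 = 235, so the closed region contains I + B = 235 + 17 = 252 lattice points.

252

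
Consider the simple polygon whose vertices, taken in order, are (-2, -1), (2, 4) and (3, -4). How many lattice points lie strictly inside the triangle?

By the shoelace formula, twice the signed area is |((-2)·4 − 2·(-1)) + (2·(-4) − 3·4) + (3·(-1) − (-2)·(-4))| = 37, so the area is 18.5.
Along each edge there are gcd(|Δx|,|Δy|)+1 lattice points, so counting each shared vertex once the boundary has gcd(4,5) + gcd(1,8) + gcd(5,3) = 1+1+1 = 3.
By Pick's theorem A = I + B/2 − 1, so I = 18.5 − 3/2 + 1 = 18.

18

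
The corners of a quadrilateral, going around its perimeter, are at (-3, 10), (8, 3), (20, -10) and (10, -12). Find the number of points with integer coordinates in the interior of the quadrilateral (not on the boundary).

By the shoelace formula, twice the signed area is |[(-3)·3 − 8·10] + [8·(-10) − 20·3] + [20·(-12) − 10·(-10)] + [10·10 − (-3)·(-12)]| = 305, so the area is 152.5.
The number of boundary lattice points is Σ gcd(|Δx|,|Δy|) = gcd(11,7) + gcd(12,13) + gcd(10,2) + gcd(13,22) = 1+1+2+1 = 5.
Pick's theorem gives I = A − B/2 + 1 = 152.5 − 5/2 + 1 = 151.

151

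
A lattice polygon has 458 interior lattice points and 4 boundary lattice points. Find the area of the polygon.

459

Pick's theorem states A = I + B/2 − 1, so A = 458 + 4/2 − 1 = 459.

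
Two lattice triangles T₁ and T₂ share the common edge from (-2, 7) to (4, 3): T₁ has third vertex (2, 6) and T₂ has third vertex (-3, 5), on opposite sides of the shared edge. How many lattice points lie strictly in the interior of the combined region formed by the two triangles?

The union is the simple quadrilateral with vertices (-2, 7), (2, 6), (4, 3), (-3, 5) in order.
Using the shoelace formula, 2A = |((-2)·6 − 2·7) + (2·3 − 4·6) + (4·5 − (-3)·3) + ((-3)·7 − (-2)·5)| = 26, so the area is 13.
Summing gcd(|Δx|,|Δy|) over the edges gives the boundary count: gcd(4,1) + gcd(2,3) + gcd(7,2) + gcd(1,2) = 1+1+1+1 = 4.
By Pick's theorem I = A − B/2 + 1 = 13 − 4/2 + 1 = 12.

12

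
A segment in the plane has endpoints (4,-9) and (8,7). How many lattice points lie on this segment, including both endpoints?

5

The number of lattice points on a segment between lattice points is gcd(|Δx|,|Δy|) + 1 = gcd(4,16) + 1 = 4 + 1 = 5.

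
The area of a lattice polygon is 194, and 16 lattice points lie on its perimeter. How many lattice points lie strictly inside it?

187

Pick's theorem A = I + B/2 − 1 rearranges to I = A − B/2 + 1 = 194 − 16/2 + 1 = 187.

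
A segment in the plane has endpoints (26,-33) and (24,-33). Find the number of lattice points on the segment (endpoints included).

3

The number of lattice points on a segment between lattice points is gcd(|Δx|,|Δy|) + 1 = gcd(2,0) + 1 = 2 + 1 = 3.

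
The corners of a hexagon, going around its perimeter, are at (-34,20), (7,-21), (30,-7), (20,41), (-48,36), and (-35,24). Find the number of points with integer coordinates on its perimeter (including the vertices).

Summing gcd(|Δx|,|Δy|) over the edges gives the boundary count: gcd(41,41) + gcd(23,14) + gcd(10,48) + gcd(68,5) + gcd(13,12) + gcd(1,4) = 41+1+2+1+1+1 = 47.

47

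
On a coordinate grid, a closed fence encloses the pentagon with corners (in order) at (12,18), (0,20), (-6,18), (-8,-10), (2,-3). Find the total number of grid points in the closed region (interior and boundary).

Using the shoelace formula, 2A = |[12·20 − 0·18] + [0·18 − (-6)·20] + [(-6)·(-10) − (-8)·18] + [(-8)·(-3) − 2·(-10)] + [2·18 − 12·(-3)]| = 680, so the area is 340.
Along each edge there are gcd(|Δx|,|Δy|)+1 lattice points, so counting each shared vertex once the boundary has gcd(12,2) + gcd(6,2) + gcd(2,28) + gcd(10,7) + gcd(10,21) = 2+2+2+1+1 = 8.
Pick's theorem gives I = A − B/2 + 1 = 340 − 8/2 + 1 = 337, so the closed region contains I + B = 337 + 8 = 345 lattice points.

345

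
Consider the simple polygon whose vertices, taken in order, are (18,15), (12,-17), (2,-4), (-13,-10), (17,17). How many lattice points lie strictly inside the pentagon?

333

The shoelace formula gives twice the area as |(18·(-17) − 12·15) + (12·(-4) − 2·(-17)) + (2·(-10) − (-13)·(-4)) + ((-13)·17 − 17·(-10)) + (17·15 − 18·17)| = 674, so the area is 337.
The number of boundary lattice points is Σ gcd(|Δx|,|Δy|) = gcd(6,32) + gcd(10,13) + gcd(15,6) + gcd(30,27) + gcd(1,2) = 2+1+3+3+1 = 10.
Pick's theorem gives I = A − B/2 + 1 = 337 − 10/2 + 1 = 333.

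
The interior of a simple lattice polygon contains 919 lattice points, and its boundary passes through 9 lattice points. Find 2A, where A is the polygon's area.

Pick's theorem states A = I + B/2 − 1, so A = 919 + 9/2 − 1 = 1845/2.
Hence 2A = 1845.

1845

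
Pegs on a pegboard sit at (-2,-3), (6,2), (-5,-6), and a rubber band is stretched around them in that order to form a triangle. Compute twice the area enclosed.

9

By the shoelace formula, twice the signed area is |[(-2)·2 − 6·(-3)] + [6·(-6) − (-5)·2] + [(-5)·(-3) − (-2)·(-6)]| = 9, so the area is 4.5.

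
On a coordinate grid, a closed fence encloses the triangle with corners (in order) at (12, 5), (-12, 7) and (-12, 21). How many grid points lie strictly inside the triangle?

157

The shoelace formula gives twice the area as |[12·7 − (-12)·5] + [(-12)·21 − (-12)·7] + [(-12)·5 − 12·21]| = 336, so the area is 168.
Summing gcd(|Δx|,|Δy|) over the edges gives the boundary count: gcd(24,2) + gcd(0,14) + gcd(24,16) = 2+14+8 = 24.
Pick's theorem gives I = A − B/2 + 1 = 168 − 24/2 + 1 = 157.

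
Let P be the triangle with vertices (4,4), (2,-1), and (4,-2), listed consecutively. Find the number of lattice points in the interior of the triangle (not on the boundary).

3

Using the shoelace formula, 2A = |[4·(-1) − 2·4] + [2·(-2) − 4·(-1)] + [4·4 − 4·(-2)]| = 12, so the area is 6.
The number of boundary lattice points is Σ gcd(|Δx|,|Δy|) = gcd(2,5) + gcd(2,1) + gcd(0,6) = 1+1+6 = 8.
Pick's theorem gives I = A − B/2 + 1 = 6 − 8/2 + 1 = 3.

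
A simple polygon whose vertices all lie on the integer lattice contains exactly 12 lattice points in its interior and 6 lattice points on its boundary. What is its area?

By Pick's theorem, A = I + B/2 − 1 = 12 + 6/2 − 1 = 14.

14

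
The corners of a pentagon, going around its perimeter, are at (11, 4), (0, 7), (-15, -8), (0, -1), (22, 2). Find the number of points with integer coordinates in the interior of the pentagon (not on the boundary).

Using the shoelace formula, 2A = |[11·7 − 0·4] + [0·(-8) − (-15)·7] + [(-15)·(-1) − 0·(-8)] + [0·2 − 22·(-1)] + [22·4 − 11·2]| = 285, so the area is 142.5.
The number of boundary lattice points is Σ gcd(|Δx|,|Δy|) = gcd(11,3) + gcd(15,15) + gcd(15,7) + gcd(22,3) + gcd(11,2) = 1+15+1+1+1 = 19.
By Pick's theorem A = I + B/2 − 1, so I = 142.5 − 19/2 + 1 = 134.

134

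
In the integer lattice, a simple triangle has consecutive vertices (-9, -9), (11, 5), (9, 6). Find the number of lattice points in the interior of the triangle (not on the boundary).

Using the shoelace formula, 2A = |[(-9)·5 − 11·(-9)] + [11·6 − 9·5] + [9·(-9) − (-9)·6]| = 48, so the area is 24.
The number of boundary lattice points is Σ gcd(|Δx|,|Δy|) = gcd(20,14) + gcd(2,1) + gcd(18,15) = 2+1+3 = 6.
By Pick's theorem A = I + B/2 − 1, so I = 24 − 6/2 + 1 = 22.

22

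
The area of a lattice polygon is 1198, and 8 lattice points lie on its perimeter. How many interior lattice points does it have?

From Pick's theorem, I = A − B/2 + 1 = 1198 − 8/2 + 1 = 1195.

1195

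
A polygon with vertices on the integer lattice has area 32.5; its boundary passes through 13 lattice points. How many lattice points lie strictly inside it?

Pick's theorem A = I + B/2 − 1 rearranges to I = A − B/2 + 1 = 32.5 − 13/2 + 1 = 27.

27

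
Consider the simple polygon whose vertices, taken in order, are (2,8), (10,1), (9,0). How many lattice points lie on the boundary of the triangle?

3

Summing gcd(|Δx|,|Δy|) over the edges gives the boundary count: gcd(8,7) + gcd(1,1) + gcd(7,8) = 1+1+1 = 3.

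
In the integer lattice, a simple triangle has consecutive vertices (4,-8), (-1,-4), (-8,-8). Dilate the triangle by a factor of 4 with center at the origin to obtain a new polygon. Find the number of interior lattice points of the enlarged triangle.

The shoelace formula gives twice the area as |[4·(-4) − (-1)·(-8)] + [(-1)·(-8) − (-8)·(-4)] + [(-8)·(-8) − 4·(-8)]| = 48, so the area is 24.
Summing gcd(|Δx|,|Δy|) over the edges gives the boundary count: gcd(5,4) + gcd(7,4) + gcd(12,0) = 1+1+12 = 14.
Scaling by 4 multiplies the area by 4² = 16 (so the new area is 384) and multiplies the boundary lattice-point count by 4, giving 56.
By Pick's theorem, the interior count of the dilated polygon is 384 − 56/2 + 1 = 357.

357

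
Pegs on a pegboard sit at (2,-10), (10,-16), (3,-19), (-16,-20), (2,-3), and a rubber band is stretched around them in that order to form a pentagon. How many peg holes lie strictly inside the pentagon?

By the shoelace formula, twice the signed area is |[2·(-16) − 10·(-10)] + [10·(-19) − 3·(-16)] + [3·(-20) − (-16)·(-19)] + [(-16)·(-3) − 2·(-20)] + [2·(-10) − 2·(-3)]| = 364, so the area is 182.
The number of boundary lattice points is Σ gcd(|Δx|,|Δy|) = gcd(8,6) + gcd(7,3) + gcd(19,1) + gcd(18,17) + gcd(0,7) = 2+1+1+1+7 = 12.
By Pick's theorem A = I + B/2 − 1, so I = 182 − 12/2 + 1 = 177.

177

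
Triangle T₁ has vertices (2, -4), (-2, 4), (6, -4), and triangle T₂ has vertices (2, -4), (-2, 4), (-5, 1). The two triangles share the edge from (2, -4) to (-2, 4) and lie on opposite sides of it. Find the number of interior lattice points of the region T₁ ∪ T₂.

27

The union is the simple quadrilateral with vertices (2, -4), (6, -4), (-2, 4), (-5, 1) in order.
Using the shoelace formula, 2A = |(2·(-4) − 6·(-4)) + (6·4 − (-2)·(-4)) + ((-2)·1 − (-5)·4) + ((-5)·(-4) − 2·1)| = 68, so the area is 34.
Summing gcd(|Δx|,|Δy|) over the edges gives the boundary count: gcd(4,0) + gcd(8,8) + gcd(3,3) + gcd(7,5) = 4+8+3+1 = 16.
By Pick's theorem I = A − B/2 + 1 = 34 − 16/2 + 1 = 27.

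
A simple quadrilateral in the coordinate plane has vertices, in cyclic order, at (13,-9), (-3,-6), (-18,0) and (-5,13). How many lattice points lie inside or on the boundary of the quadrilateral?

By the shoelace formula, twice the signed area is |(13·(-6) − (-3)·(-9)) + ((-3)·0 − (-18)·(-6)) + ((-18)·13 − (-5)·0) + ((-5)·(-9) − 13·13)| = 571, so the area is 285.5.
Along each edge there are gcd(|Δx|,|Δy|)+1 lattice points, so counting each shared vertex once the boundary has gcd(16,3) + gcd(15,6) + gcd(13,13) + gcd(18,22) = 1+3+13+2 = 19.
Pick's theorem gives I = A − B/2 + 1 = 285.5 − 19/2 + 1 = 277, so the closed region contains I + B = 277 + 19 = 296 lattice points.

296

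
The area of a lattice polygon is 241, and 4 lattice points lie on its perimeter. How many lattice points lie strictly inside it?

From Pick's theorem, I = A − B/2 + 1 = 241 − 4/2 + 1 = 240.

240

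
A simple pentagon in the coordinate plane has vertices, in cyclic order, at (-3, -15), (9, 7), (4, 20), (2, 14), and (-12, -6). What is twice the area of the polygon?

600

By the shoelace formula, twice the signed area is |[(-3)·7 − 9·(-15)] + [9·20 − 4·7] + [4·14 − 2·20] + [2·(-6) − (-12)·14] + [(-12)·(-15) − (-3)·(-6)]| = 600, so the area is 300.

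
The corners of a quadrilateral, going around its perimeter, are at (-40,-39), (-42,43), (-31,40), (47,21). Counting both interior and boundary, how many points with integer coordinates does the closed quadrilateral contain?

By the shoelace formula, twice the signed area is |[(-40)·43 − (-42)·(-39)] + [(-42)·40 − (-31)·43] + [(-31)·21 − 47·40] + [47·(-39) − (-40)·21]| = 7229, so the area is 3614.5.
Along each edge there are gcd(|Δx|,|Δy|)+1 lattice points, so counting each shared vertex once the boundary has gcd(2,82) + gcd(11,3) + gcd(78,19) + gcd(87,60) = 2+1+1+3 = 7.
Pick's theorem gives I = A − B/2 + 1 = 3614.5 − 7/2 + 1 = 3612, so the closed region contains I + B = 3612 + 7 = 3619 lattice points.

3619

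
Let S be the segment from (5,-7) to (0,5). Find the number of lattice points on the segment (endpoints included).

2

The number of lattice points on a segment between lattice points is gcd(|Δx|,|Δy|) + 1 = gcd(5,12) + 1 = 1 + 1 = 2.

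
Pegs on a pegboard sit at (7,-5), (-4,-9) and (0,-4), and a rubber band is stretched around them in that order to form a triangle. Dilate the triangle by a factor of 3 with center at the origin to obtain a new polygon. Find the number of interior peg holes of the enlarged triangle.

The shoelace formula gives twice the area as |[7·(-9) − (-4)·(-5)] + [(-4)·(-4) − 0·(-9)] + [0·(-5) − 7·(-4)]| = 39, so the area is 39/2.
Along each edge there are gcd(|Δx|,|Δy|)+1 lattice points, so counting each shared vertex once the boundary has gcd(11,4) + gcd(4,5) + gcd(7,1) = 1+1+1 = 3.
Scaling by 3 multiplies the area by 3² = 9 (so the new area is 175.5) and multiplies the boundary lattice-point count by 3, giving 9.
By Pick's theorem, the interior count of the dilated polygon is 175.5 − 9/2 + 1 = 172.

172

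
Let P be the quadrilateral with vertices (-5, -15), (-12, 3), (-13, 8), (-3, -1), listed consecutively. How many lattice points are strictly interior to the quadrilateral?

By the shoelace formula, twice the signed area is |((-5)·3 − (-12)·(-15)) + ((-12)·8 − (-13)·3) + ((-13)·(-1) − (-3)·8) + ((-3)·(-15) − (-5)·(-1))| = 175, so the area is 87.5.
Summing gcd(|Δx|,|Δy|) over the edges gives the boundary count: gcd(7,18) + gcd(1,5) + gcd(10,9) + gcd(2,14) = 1+1+1+2 = 5.
By Pick's theorem A = I + B/2 − 1, so I = 87.5 − 5/2 + 1 = 86.

86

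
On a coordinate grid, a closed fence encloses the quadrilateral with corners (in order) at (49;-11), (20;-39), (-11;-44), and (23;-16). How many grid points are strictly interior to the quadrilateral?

Using the shoelace formula, 2A = |(49·(-39) − 20·(-11)) + (20·(-44) − (-11)·(-39)) + ((-11)·(-16) − 23·(-44)) + (23·(-11) − 49·(-16))| = 1281, so the area is 1281/2.
Summing gcd(|Δx|,|Δy|) over the edges gives the boundary count: gcd(29,28) + gcd(31,5) + gcd(34,28) + gcd(26,5) = 1+1+2+1 = 5.
By Pick's theorem A = I + B/2 − 1, so I = 1281/2 − 5/2 + 1 = 639.

639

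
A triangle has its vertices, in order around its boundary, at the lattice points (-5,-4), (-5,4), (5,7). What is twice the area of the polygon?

By the shoelace formula, twice the signed area is |[(-5)·4 − (-5)·(-4)] + [(-5)·7 − 5·4] + [5·(-4) − (-5)·7]| = 80, so the area is 40.

80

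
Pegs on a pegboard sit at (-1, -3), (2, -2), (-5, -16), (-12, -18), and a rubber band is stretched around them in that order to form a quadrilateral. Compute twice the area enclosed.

118

The shoelace formula gives twice the area as |[(-1)·(-2) − 2·(-3)] + [2·(-16) − (-5)·(-2)] + [(-5)·(-18) − (-12)·(-16)] + [(-12)·(-3) − (-1)·(-18)]| = 118, so the area is 59.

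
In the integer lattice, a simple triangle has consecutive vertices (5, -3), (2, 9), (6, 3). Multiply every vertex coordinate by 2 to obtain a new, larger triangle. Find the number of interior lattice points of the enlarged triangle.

55

Using the shoelace formula, 2A = |[5·9 − 2·(-3)] + [2·3 − 6·9] + [6·(-3) − 5·3]| = 30, so the area is 15.
Along each edge there are gcd(|Δx|,|Δy|)+1 lattice points, so counting each shared vertex once the boundary has gcd(3,12) + gcd(4,6) + gcd(1,6) = 3+2+1 = 6.
Scaling by 2 multiplies the area by 2² = 4 (so the new area is 60) and multiplies the boundary lattice-point count by 2, giving 12.
By Pick's theorem, the interior count of the dilated polygon is 60 − 12/2 + 1 = 55.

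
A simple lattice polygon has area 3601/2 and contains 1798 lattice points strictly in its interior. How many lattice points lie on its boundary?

7

Pick's theorem gives A = I + B/2 − 1, so B = 2(A − I + 1) = 2(3601/2 − 1798 + 1) = 7.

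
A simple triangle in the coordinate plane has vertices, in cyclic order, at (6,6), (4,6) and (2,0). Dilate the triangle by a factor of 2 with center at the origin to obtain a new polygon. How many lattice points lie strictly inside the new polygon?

19

The shoelace formula gives twice the area as |[6·6 − 4·6] + [4·0 − 2·6] + [2·6 − 6·0]| = 12, so the area is 6.
Summing gcd(|Δx|,|Δy|) over the edges gives the boundary count: gcd(2,0) + gcd(2,6) + gcd(4,6) = 2+2+2 = 6.
Scaling by 2 multiplies the area by 2² = 4 (so the new area is 24) and multiplies the boundary lattice-point count by 2, giving 12.
By Pick's theorem, the interior count of the dilated polygon is 24 − 12/2 + 1 = 19.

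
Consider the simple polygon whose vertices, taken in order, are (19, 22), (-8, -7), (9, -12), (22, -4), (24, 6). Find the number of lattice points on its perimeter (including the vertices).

6

The number of boundary lattice points is Σ gcd(|Δx|,|Δy|) = gcd(27,29) + gcd(17,5) + gcd(13,8) + gcd(2,10) + gcd(5,16) = 1+1+1+2+1 = 6.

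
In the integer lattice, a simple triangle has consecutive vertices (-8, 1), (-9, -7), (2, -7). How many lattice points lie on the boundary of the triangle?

The number of boundary lattice points is Σ gcd(|Δx|,|Δy|) = gcd(1,8) + gcd(11,0) + gcd(10,8) = 1+11+2 = 14.

14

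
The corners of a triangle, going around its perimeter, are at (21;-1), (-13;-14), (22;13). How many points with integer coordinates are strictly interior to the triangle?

231

The shoelace formula gives twice the area as |(21·(-14) − (-13)·(-1)) + ((-13)·13 − 22·(-14)) + (22·(-1) − 21·13)| = 463, so the area is 463/2.
Summing gcd(|Δx|,|Δy|) over the edges gives the boundary count: gcd(34,13) + gcd(35,27) + gcd(1,14) = 1+1+1 = 3.
By Pick's theorem A = I + B/2 − 1, so I = 463/2 − 3/2 + 1 = 231.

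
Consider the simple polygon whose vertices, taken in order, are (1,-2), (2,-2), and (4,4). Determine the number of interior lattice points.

Using the shoelace formula, 2A = |(1·(-2) − 2·(-2)) + (2·4 − 4·(-2)) + (4·(-2) − 1·4)| = 6, so the area is 3.
The number of boundary lattice points is Σ gcd(|Δx|,|Δy|) = gcd(1,0) + gcd(2,6) + gcd(3,6) = 1+2+3 = 6.
Pick's theorem gives I = A − B/2 + 1 = 3 − 6/2 + 1 = 1.

1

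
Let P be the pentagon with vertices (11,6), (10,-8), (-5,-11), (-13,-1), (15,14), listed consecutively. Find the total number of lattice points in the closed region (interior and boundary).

340

The shoelace formula gives twice the area as |[11·(-8) − 10·6] + [10·(-11) − (-5)·(-8)] + [(-5)·(-1) − (-13)·(-11)] + [(-13)·14 − 15·(-1)] + [15·6 − 11·14]| = 667, so the area is 667/2.
The number of boundary lattice points is Σ gcd(|Δx|,|Δy|) = gcd(1,14) + gcd(15,3) + gcd(8,10) + gcd(28,15) + gcd(4,8) = 1+3+2+1+4 = 11.
Pick's theorem gives I = A − B/2 + 1 = 667/2 − 11/2 + 1 = 329, so the closed region contains I + B = 329 + 11 = 340 lattice points.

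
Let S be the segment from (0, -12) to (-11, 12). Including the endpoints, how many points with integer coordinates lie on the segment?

The number of lattice points on a segment between lattice points is gcd(|Δx|,|Δy|) + 1 = gcd(11,24) + 1 = 1 + 1 = 2.

2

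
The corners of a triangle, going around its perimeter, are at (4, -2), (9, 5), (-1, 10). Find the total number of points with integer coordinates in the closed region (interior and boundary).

52

Using the shoelace formula, 2A = |[4·5 − 9·(-2)] + [9·10 − (-1)·5] + [(-1)·(-2) − 4·10]| = 95, so the area is 95/2.
Along each edge there are gcd(|Δx|,|Δy|)+1 lattice points, so counting each shared vertex once the boundary has gcd(5,7) + gcd(10,5) + gcd(5,12) = 1+5+1 = 7.
Pick's theorem gives I = A − B/2 + 1 = 95/2 − 7/2 + 1 = 45, so the closed region contains I + B = 45 + 7 = 52 lattice points.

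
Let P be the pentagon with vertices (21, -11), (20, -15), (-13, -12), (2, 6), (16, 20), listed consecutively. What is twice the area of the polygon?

The shoelace formula gives twice the area as |(21·(-15) − 20·(-11)) + (20·(-12) − (-13)·(-15)) + ((-13)·6 − 2·(-12)) + (2·20 − 16·6) + (16·(-11) − 21·20)| = 1236, so the area is 618.

1236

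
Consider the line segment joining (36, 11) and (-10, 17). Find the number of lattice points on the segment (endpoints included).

3

The number of lattice points on a segment between lattice points is gcd(|Δx|,|Δy|) + 1 = gcd(46,6) + 1 = 2 + 1 = 3.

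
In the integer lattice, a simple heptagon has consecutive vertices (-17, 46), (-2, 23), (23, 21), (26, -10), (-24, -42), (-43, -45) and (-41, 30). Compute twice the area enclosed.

By the shoelace formula, twice the signed area is |[(-17)·23 − (-2)·46] + [(-2)·21 − 23·23] + [23·(-10) − 26·21] + [26·(-42) − (-24)·(-10)] + [(-24)·(-45) − (-43)·(-42)] + [(-43)·30 − (-41)·(-45)] + [(-41)·46 − (-17)·30]| = 8215, so the area is 8215/2.

8215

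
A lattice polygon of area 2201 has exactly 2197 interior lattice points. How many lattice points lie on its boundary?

Pick's theorem gives A = I + B/2 − 1, so B = 2(A − I + 1) = 2(2201 − 2197 + 1) = 10.

10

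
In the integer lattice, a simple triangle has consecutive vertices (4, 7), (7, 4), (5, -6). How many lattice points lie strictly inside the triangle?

The shoelace formula gives twice the area as |[4·4 − 7·7] + [7·(-6) − 5·4] + [5·7 − 4·(-6)]| = 36, so the area is 18.
Along each edge there are gcd(|Δx|,|Δy|)+1 lattice points, so counting each shared vertex once the boundary has gcd(3,3) + gcd(2,10) + gcd(1,13) = 3+2+1 = 6.
By Pick's theorem A = I + B/2 − 1, so I = 18 − 6/2 + 1 = 16.

16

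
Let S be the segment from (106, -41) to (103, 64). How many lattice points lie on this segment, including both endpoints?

4

The number of lattice points on a segment between lattice points is gcd(|Δx|,|Δy|) + 1 = gcd(3,105) + 1 = 3 + 1 = 4.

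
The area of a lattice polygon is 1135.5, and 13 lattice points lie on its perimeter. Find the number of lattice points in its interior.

Pick's theorem A = I + B/2 − 1 rearranges to I = A − B/2 + 1 = 1135.5 − 13/2 + 1 = 1130.

1130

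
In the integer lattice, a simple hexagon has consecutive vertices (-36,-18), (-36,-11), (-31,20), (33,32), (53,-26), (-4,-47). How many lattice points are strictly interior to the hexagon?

4859

By the shoelace formula, twice the signed area is |[(-36)·(-11) − (-36)·(-18)] + [(-36)·20 − (-31)·(-11)] + [(-31)·32 − 33·20] + [33·(-26) − 53·32] + [53·(-47) − (-4)·(-26)] + [(-4)·(-18) − (-36)·(-47)]| = 9734, so the area is 4867.
The number of boundary lattice points is Σ gcd(|Δx|,|Δy|) = gcd(0,7) + gcd(5,31) + gcd(64,12) + gcd(20,58) + gcd(57,21) + gcd(32,29) = 7+1+4+2+3+1 = 18.
By Pick's theorem A = I + B/2 − 1, so I = 4867 − 18/2 + 1 = 4859.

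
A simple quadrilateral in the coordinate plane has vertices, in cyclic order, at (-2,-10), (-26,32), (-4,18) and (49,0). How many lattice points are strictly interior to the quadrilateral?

Using the shoelace formula, 2A = |((-2)·32 − (-26)·(-10)) + ((-26)·18 − (-4)·32) + ((-4)·0 − 49·18) + (49·(-10) − (-2)·0)| = 2036, so the area is 1018.
The number of boundary lattice points is Σ gcd(|Δx|,|Δy|) = gcd(24,42) + gcd(22,14) + gcd(53,18) + gcd(51,10) = 6+2+1+1 = 10.
Pick's theorem gives I = A − B/2 + 1 = 1018 − 10/2 + 1 = 1014.

1014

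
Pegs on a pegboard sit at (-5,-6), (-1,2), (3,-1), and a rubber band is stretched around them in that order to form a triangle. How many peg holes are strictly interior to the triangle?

The shoelace formula gives twice the area as |((-5)·2 − (-1)·(-6)) + ((-1)·(-1) − 3·2) + (3·(-6) − (-5)·(-1))| = 44, so the area is 22.
The number of boundary lattice points is Σ gcd(|Δx|,|Δy|) = gcd(4,8) + gcd(4,3) + gcd(8,5) = 4+1+1 = 6.
Pick's theorem gives I = A − B/2 + 1 = 22 − 6/2 + 1 = 20.

20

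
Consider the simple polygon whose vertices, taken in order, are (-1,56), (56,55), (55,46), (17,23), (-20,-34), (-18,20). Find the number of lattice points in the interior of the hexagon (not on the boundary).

By the shoelace formula, twice the signed area is |((-1)·55 − 56·56) + (56·46 − 55·55) + (55·23 − 17·46) + (17·(-34) − (-20)·23) + ((-20)·20 − (-18)·(-34)) + ((-18)·56 − (-1)·20)| = 5275, so the area is 5275/2.
Summing gcd(|Δx|,|Δy|) over the edges gives the boundary count: gcd(57,1) + gcd(1,9) + gcd(38,23) + gcd(37,57) + gcd(2,54) + gcd(17,36) = 1+1+1+1+2+1 = 7.
By Pick's theorem A = I + B/2 − 1, so I = 5275/2 − 7/2 + 1 = 2635.

2635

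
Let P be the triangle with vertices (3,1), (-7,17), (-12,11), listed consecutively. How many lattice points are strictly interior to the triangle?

67

Using the shoelace formula, 2A = |(3·17 − (-7)·1) + ((-7)·11 − (-12)·17) + ((-12)·1 − 3·11)| = 140, so the area is 70.
Summing gcd(|Δx|,|Δy|) over the edges gives the boundary count: gcd(10,16) + gcd(5,6) + gcd(15,10) = 2+1+5 = 8.
By Pick's theorem A = I + B/2 − 1, so I = 70 − 8/2 + 1 = 67.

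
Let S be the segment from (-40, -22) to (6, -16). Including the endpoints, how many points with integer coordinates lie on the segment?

3

The number of lattice points on a segment between lattice points is gcd(|Δx|,|Δy|) + 1 = gcd(46,6) + 1 = 2 + 1 = 3.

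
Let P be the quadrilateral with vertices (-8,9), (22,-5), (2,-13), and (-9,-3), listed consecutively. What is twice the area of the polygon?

The shoelace formula gives twice the area as |((-8)·(-5) − 22·9) + (22·(-13) − 2·(-5)) + (2·(-3) − (-9)·(-13)) + ((-9)·9 − (-8)·(-3))| = 662, so the area is 331.

662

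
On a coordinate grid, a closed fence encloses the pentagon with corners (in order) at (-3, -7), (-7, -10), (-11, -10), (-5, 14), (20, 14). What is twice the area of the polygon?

By the shoelace formula, twice the signed area is |((-3)·(-10) − (-7)·(-7)) + ((-7)·(-10) − (-11)·(-10)) + ((-11)·14 − (-5)·(-10)) + ((-5)·14 − 20·14) + (20·(-7) − (-3)·14)| = 711, so the area is 711/2.

711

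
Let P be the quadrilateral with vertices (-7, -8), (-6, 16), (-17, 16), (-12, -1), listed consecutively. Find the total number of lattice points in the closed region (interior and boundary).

By the shoelace formula, twice the signed area is |((-7)·16 − (-6)·(-8)) + ((-6)·16 − (-17)·16) + ((-17)·(-1) − (-12)·16) + ((-12)·(-8) − (-7)·(-1))| = 314, so the area is 157.
The number of boundary lattice points is Σ gcd(|Δx|,|Δy|) = gcd(1,24) + gcd(11,0) + gcd(5,17) + gcd(5,7) = 1+11+1+1 = 14.
Pick's theorem gives I = A − B/2 + 1 = 157 − 14/2 + 1 = 151, so the closed region contains I + B = 151 + 14 = 165 lattice points.

165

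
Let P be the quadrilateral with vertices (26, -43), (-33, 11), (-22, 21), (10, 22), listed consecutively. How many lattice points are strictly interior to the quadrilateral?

By the shoelace formula, twice the signed area is |[26·11 − (-33)·(-43)] + [(-33)·21 − (-22)·11] + [(-22)·22 − 10·21] + [10·(-43) − 26·22]| = 3280, so the area is 1640.
Along each edge there are gcd(|Δx|,|Δy|)+1 lattice points, so counting each shared vertex once the boundary has gcd(59,54) + gcd(11,10) + gcd(32,1) + gcd(16,65) = 1+1+1+1 = 4.
Pick's theorem gives I = A − B/2 + 1 = 1640 − 4/2 + 1 = 1639.

1639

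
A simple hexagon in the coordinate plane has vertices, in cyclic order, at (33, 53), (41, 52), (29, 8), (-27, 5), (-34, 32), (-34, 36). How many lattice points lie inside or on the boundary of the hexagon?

Using the shoelace formula, 2A = |(33·52 − 41·53) + (41·8 − 29·52) + (29·5 − (-27)·8) + ((-27)·32 − (-34)·5) + ((-34)·36 − (-34)·32) + ((-34)·53 − 33·36)| = 5096, so the area is 2548.
Summing gcd(|Δx|,|Δy|) over the edges gives the boundary count: gcd(8,1) + gcd(12,44) + gcd(56,3) + gcd(7,27) + gcd(0,4) + gcd(67,17) = 1+4+1+1+4+1 = 12.
Pick's theorem gives I = A − B/2 + 1 = 2548 − 12/2 + 1 = 2543, so the closed region contains I + B = 2543 + 12 = 2555 lattice points.

2555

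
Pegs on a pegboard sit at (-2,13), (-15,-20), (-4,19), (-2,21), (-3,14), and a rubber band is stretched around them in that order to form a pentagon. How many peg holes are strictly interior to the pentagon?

The shoelace formula gives twice the area as |((-2)·(-20) − (-15)·13) + ((-15)·19 − (-4)·(-20)) + ((-4)·21 − (-2)·19) + ((-2)·14 − (-3)·21) + ((-3)·13 − (-2)·14)| = 152, so the area is 76.
Along each edge there are gcd(|Δx|,|Δy|)+1 lattice points, so counting each shared vertex once the boundary has gcd(13,33) + gcd(11,39) + gcd(2,2) + gcd(1,7) + gcd(1,1) = 1+1+2+1+1 = 6.
By Pick's theorem A = I + B/2 − 1, so I = 76 − 6/2 + 1 = 74.

74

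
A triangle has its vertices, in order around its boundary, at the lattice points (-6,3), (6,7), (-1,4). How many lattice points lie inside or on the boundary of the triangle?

8

The shoelace formula gives twice the area as |[(-6)·7 − 6·3] + [6·4 − (-1)·7] + [(-1)·3 − (-6)·4]| = 8, so the area is 4.
Along each edge there are gcd(|Δx|,|Δy|)+1 lattice points, so counting each shared vertex once the boundary has gcd(12,4) + gcd(7,3) + gcd(5,1) = 4+1+1 = 6.
Pick's theorem gives I = A − B/2 + 1 = 4 − 6/2 + 1 = 2, so the closed region contains I + B = 2 + 6 = 8 lattice points.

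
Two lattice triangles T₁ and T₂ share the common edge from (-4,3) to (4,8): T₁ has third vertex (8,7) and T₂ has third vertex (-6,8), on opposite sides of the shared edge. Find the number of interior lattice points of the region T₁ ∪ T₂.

The union is the simple quadrilateral with vertices (-4,3), (8,7), (4,8), (-6,8) in order.
Using the shoelace formula, 2A = |[(-4)·7 − 8·3] + [8·8 − 4·7] + [4·8 − (-6)·8] + [(-6)·3 − (-4)·8]| = 78, so the area is 39.
Along each edge there are gcd(|Δx|,|Δy|)+1 lattice points, so counting each shared vertex once the boundary has gcd(12,4) + gcd(4,1) + gcd(10,0) + gcd(2,5) = 4+1+10+1 = 16.
By Pick's theorem I = A − B/2 + 1 = 39 − 16/2 + 1 = 32.

32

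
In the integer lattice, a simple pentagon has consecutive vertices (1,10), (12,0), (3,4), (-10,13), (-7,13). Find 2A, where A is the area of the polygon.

Using the shoelace formula, 2A = |[1·0 − 12·10] + [12·4 − 3·0] + [3·13 − (-10)·4] + [(-10)·13 − (-7)·13] + [(-7)·10 − 1·13]| = 115, so the area is 115/2.

115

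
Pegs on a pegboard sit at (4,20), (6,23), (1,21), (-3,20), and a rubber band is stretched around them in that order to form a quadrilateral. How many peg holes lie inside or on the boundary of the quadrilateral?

Using the shoelace formula, 2A = |[4·23 − 6·20] + [6·21 − 1·23] + [1·20 − (-3)·21] + [(-3)·20 − 4·20]| = 18, so the area is 9.
Summing gcd(|Δx|,|Δy|) over the edges gives the boundary count: gcd(2,3) + gcd(5,2) + gcd(4,1) + gcd(7,0) = 1+1+1+7 = 10.
Pick's theorem gives I = A − B/2 + 1 = 9 − 10/2 + 1 = 5, so the closed region contains I + B = 5 + 10 = 15 lattice points.

15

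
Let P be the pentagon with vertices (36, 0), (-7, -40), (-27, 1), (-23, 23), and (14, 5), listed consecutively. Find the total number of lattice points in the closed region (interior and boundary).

1875

By the shoelace formula, twice the signed area is |(36·(-40) − (-7)·0) + ((-7)·1 − (-27)·(-40)) + ((-27)·23 − (-23)·1) + ((-23)·5 − 14·23) + (14·0 − 36·5)| = 3742, so the area is 1871.
Summing gcd(|Δx|,|Δy|) over the edges gives the boundary count: gcd(43,40) + gcd(20,41) + gcd(4,22) + gcd(37,18) + gcd(22,5) = 1+1+2+1+1 = 6.
Pick's theorem gives I = A − B/2 + 1 = 1871 − 6/2 + 1 = 1869, so the closed region contains I + B = 1869 + 6 = 1875 lattice points.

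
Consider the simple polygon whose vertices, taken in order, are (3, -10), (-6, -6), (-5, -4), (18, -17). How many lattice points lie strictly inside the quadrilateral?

By the shoelace formula, twice the signed area is |(3·(-6) − (-6)·(-10)) + ((-6)·(-4) − (-5)·(-6)) + ((-5)·(-17) − 18·(-4)) + (18·(-10) − 3·(-17))| = 56, so the area is 28.
The number of boundary lattice points is Σ gcd(|Δx|,|Δy|) = gcd(9,4) + gcd(1,2) + gcd(23,13) + gcd(15,7) = 1+1+1+1 = 4.
By Pick's theorem A = I + B/2 − 1, so I = 28 − 4/2 + 1 = 27.

27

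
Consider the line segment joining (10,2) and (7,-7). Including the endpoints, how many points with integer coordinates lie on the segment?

4

The number of lattice points on a segment between lattice points is gcd(|Δx|,|Δy|) + 1 = gcd(3,9) + 1 = 3 + 1 = 4.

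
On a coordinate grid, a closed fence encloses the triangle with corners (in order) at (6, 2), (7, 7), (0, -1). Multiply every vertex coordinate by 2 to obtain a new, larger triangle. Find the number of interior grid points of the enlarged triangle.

50

By the shoelace formula, twice the signed area is |[6·7 − 7·2] + [7·(-1) − 0·7] + [0·2 − 6·(-1)]| = 27, so the area is 27/2.
Along each edge there are gcd(|Δx|,|Δy|)+1 lattice points, so counting each shared vertex once the boundary has gcd(1,5) + gcd(7,8) + gcd(6,3) = 1+1+3 = 5.
Scaling by 2 multiplies the area by 2² = 4 (so the new area is 54) and multiplies the boundary lattice-point count by 2, giving 10.
By Pick's theorem, the interior count of the dilated polygon is 54 − 10/2 + 1 = 50.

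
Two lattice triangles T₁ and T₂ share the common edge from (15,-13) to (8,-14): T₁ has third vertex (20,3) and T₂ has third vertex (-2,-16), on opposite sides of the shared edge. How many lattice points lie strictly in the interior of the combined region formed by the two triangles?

The union is the simple quadrilateral with vertices (15,-13), (20,3), (8,-14), (-2,-16) in order.
By the shoelace formula, twice the signed area is |[15·3 − 20·(-13)] + [20·(-14) − 8·3] + [8·(-16) − (-2)·(-14)] + [(-2)·(-13) − 15·(-16)]| = 111, so the area is 111/2.
Along each edge there are gcd(|Δx|,|Δy|)+1 lattice points, so counting each shared vertex once the boundary has gcd(5,16) + gcd(12,17) + gcd(10,2) + gcd(17,3) = 1+1+2+1 = 5.
By Pick's theorem I = A − B/2 + 1 = 111/2 − 5/2 + 1 = 54.

54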